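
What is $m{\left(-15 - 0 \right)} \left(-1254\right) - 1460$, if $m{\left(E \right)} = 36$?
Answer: $-46604$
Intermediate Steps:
$m{\left(-15 - 0 \right)} \left(-1254\right) - 1460 = 36 \left(-1254\right) - 1460 = -45144 - 1460 = -46604$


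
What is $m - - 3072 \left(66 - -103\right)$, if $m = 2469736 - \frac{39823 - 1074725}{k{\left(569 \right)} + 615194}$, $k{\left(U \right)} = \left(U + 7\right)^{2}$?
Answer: $\frac{1415201727891}{473485} \approx 2.9889 \cdot 10^{6}$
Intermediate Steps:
$k{\left(U \right)} = \left(7 + U\right)^{2}$
$m = \frac{1169383467411}{473485}$ ($m = 2469736 - \frac{39823 - 1074725}{\left(7 + 569\right)^{2} + 615194} = 2469736 - - \frac{1034902}{576^{2} + 615194} = 2469736 - - \frac{1034902}{331776 + 615194} = 2469736 - - \frac{1034902}{946970} = 2469736 - \left(-1034902\right) \frac{1}{946970} = 2469736 - - \frac{517451}{473485} = 2469736 + \frac{517451}{473485} = \frac{1169383467411}{473485} \approx 2.4697 \cdot 10^{6}$)
$m - - 3072 \left(66 - -103\right) = \frac{1169383467411}{473485} - - 3072 \left(66 - -103\right) = \frac{1169383467411}{473485} - - 3072 \left(66 + 103\right) = \frac{1169383467411}{473485} - \left(-3072\right) 169 = \frac{1169383467411}{473485} - -519168 = \frac{1169383467411}{473485} + 519168 = \frac{1415201727891}{473485}$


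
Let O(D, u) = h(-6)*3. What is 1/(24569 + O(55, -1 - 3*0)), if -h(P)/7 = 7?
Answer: 1/24422 ≈ 4.0947e-5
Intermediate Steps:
h(P) = -49 (h(P) = -7*7 = -49)
O(D, u) = -147 (O(D, u) = -49*3 = -147)
1/(24569 + O(55, -1 - 3*0)) = 1/(24569 - 147) = 1/24422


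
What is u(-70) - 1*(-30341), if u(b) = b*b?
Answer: 35241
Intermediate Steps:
u(b) = b²
u(-70) - 1*(-30341) = (-70)² - 1*(-30341) = 4900 + 30341 = 35241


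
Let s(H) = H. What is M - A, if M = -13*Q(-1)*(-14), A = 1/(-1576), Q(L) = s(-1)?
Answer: -286831/1576 ≈ -182.00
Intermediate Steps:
Q(L) = -1
A = -1/1576 ≈ -0.00063452
M = -182 (M = -13*(-1)*(-14) = 13*(-14) = -182)
M - A = -182 - 1*(-1/1576) = -182 + 1/1576 = -286831/1576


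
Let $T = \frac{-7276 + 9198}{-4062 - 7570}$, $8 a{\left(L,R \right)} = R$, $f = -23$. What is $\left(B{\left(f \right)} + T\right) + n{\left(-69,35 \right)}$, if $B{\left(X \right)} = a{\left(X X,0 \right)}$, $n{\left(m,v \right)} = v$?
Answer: $\frac{202599}{5816} \approx 34.835$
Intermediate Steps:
$a{\left(L,R \right)} = \frac{R}{8}$
$B{\left(X \right)} = 0$ ($B{\left(X \right)} = \frac{1}{8} \cdot 0 = 0$)
$T = - \frac{961}{5816}$ ($T = \frac{1922}{-11632} = 1922 \left(- \frac{1}{11632}\right) = - \frac{961}{5816} \approx -0.16523$)
$\left(B{\left(f \right)} + T\right) + n{\left(-69,35 \right)} = \left(0 - \frac{961}{5816}\right) + 35 = - \frac{961}{5816} + 35 = \frac{202599}{5816}$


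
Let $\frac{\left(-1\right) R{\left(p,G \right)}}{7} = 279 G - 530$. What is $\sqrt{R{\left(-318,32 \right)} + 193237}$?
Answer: $3 \sqrt{14939} \approx 366.68$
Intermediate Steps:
$R{\left(p,G \right)} = 3710 - 1953 G$ ($R{\left(p,G \right)} = - 7 \left(279 G - 530\right) = - 7 \left(-530 + 279 G\right) = 3710 - 1953 G$)
$\sqrt{R{\left(-318,32 \right)} + 193237} = \sqrt{\left(3710 - 62496\right) + 193237} = \sqrt{-58786 + 193237} = \sqrt{134451} = 3 \sqrt{14939}$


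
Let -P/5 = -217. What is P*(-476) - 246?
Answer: -516706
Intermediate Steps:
P = 1085 (P = -5*(-217) = 1085)
P*(-476) - 246 = 1085*(-476) - 246 = -516460 - 246 = -516706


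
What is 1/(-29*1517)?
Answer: -1/43993 ≈ -2.2731e-5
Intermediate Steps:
1/(-29*1517) = 1/(-43993) = -1/43993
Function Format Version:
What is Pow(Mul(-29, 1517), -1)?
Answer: Rational(-1, 43993) ≈ -2.2731e-5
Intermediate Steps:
Pow(Mul(-29, 1517), -1) = Pow(-43993, -1) = Rational(-1, 43993)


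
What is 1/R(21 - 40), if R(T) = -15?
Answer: -1/15 ≈ -0.066667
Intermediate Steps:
1/R(21 - 40) = 1/(-15) = -1/15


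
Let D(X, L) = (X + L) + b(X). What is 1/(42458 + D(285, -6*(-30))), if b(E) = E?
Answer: 1/43208 ≈ 2.3144e-5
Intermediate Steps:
D(X, L) = L + 2*X (D(X, L) = (X + L) + X = (L + X) + X = L + 2*X)
1/(42458 + D(285, -6*(-30))) = 1/(42458 + (-6*(-30) + 2*285)) = 1/(42458 + (180 + 570)) = 1/(42458 + 750) = 1/43208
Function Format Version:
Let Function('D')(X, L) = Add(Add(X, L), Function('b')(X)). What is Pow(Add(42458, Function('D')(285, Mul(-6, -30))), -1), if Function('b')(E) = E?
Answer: Rational(1, 43208) ≈ 2.3144e-5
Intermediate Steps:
Function('D')(X, L) = Add(L, Mul(2, X)) (Function('D')(X, L) = Add(Add(X, L), X) = Add(Add(L, X), X) = Add(L, Mul(2, X)))
Pow(Add(42458, Function('D')(285, Mul(-6, -30))), -1) = Pow(Add(42458, Add(Mul(-6, -30), Mul(2, 285))), -1) = Pow(Add(42458, Add(180, 570)), -1) = Pow(Add(42458, 750), -1) = Pow(43208, -1) = Rational(1, 43208)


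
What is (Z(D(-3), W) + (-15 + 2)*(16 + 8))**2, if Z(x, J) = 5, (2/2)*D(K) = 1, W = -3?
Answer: 94249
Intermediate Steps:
D(K) = 1
(Z(D(-3), W) + (-15 + 2)*(16 + 8))**2 = (5 + (-15 + 2)*(16 + 8))**2 = (5 - 13*24)**2 = (5 - 312)**2 = (-307)**2 = 94249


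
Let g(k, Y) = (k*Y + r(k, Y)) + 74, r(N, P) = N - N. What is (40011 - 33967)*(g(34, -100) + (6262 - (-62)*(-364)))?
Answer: -118655808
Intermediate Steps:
r(N, P) = 0
g(k, Y) = 74 + Y*k (g(k, Y) = (k*Y + 0) + 74 = (Y*k + 0) + 74 = Y*k + 74 = 74 + Y*k)
(40011 - 33967)*(g(34, -100) + (6262 - (-62)*(-364))) = (40011 - 33967)*((74 - 100*34) + (6262 - (-62)*(-364))) = 6044*((74 - 3400) + (6262 - 1*22568)) = 6044*(-3326 + (6262 - 22568)) = 6044*(-3326 - 16306) = 6044*(-19632) = -118655808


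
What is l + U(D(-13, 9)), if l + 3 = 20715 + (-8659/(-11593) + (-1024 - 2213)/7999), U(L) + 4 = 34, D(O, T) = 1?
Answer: 1923487322794/92732407 ≈ 20742.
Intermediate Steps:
U(L) = 30 (U(L) = -4 + 34 = 30)
l = 1920705350584/92732407 (l = -3 + (20715 + (-8659/(-11593) + (-1024 - 2213)/7999)) = -3 + (20715 + (-8659*(-1/11593) - 3237*1/7999)) = -3 + (20715 + (8659/11593 - 3237/7999)) = -3 + (20715 + 31736800/92732407) = -3 + 1920983547805/92732407 = 1920705350584/92732407 ≈ 20712.)
l + U(D(-13, 9)) = 1920705350584/92732407 + 30 = 1923487322794/92732407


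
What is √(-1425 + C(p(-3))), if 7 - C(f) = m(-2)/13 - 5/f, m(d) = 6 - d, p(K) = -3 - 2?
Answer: I*√239915/13 ≈ 37.678*I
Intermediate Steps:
p(K) = -5
C(f) = 83/13 + 5/f (C(f) = 7 - ((6 - 1*(-2))/13 - 5/f) = 7 - ((6 + 2)*(1/13) - 5/f) = 7 - (8*(1/13) - 5/f) = 7 - (8/13 - 5/f) = 7 + (-8/13 + 5/f) = 83/13 + 5/f)
√(-1425 + C(p(-3))) = √(-1425 + (83/13 + 5/(-5))) = √(-1425 + (83/13 + 5*(-⅕))) = √(-1425 + (83/13 - 1)) = √(-1425 + 70/13) = √(-18455/13) = I*√239915/13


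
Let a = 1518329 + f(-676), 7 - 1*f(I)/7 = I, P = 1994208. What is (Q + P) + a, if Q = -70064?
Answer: 3447254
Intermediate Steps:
f(I) = 49 - 7*I
a = 1523110 (a = 1518329 + (49 - 7*(-676)) = 1518329 + (49 + 4732) = 1518329 + 4781 = 1523110)
(Q + P) + a = (-70064 + 1994208) + 1523110 = 1924144 + 1523110 = 3447254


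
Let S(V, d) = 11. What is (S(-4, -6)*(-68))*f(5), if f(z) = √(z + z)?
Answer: -748*√10 ≈ -2365.4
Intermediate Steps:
f(z) = √2*√z (f(z) = √(2*z) = √2*√z)
(S(-4, -6)*(-68))*f(5) = (11*(-68))*(√2*√5) = -748*√10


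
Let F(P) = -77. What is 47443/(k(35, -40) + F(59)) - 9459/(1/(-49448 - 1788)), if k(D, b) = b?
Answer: 56702987465/117 ≈ 4.8464e+8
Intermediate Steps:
47443/(k(35, -40) + F(59)) - 9459/(1/(-49448 - 1788)) = 47443/(-40 - 77) - 9459/(1/(-49448 - 1788)) = 47443/(-117) - 9459/(1/(-51236)) = 47443*(-1/117) - 9459/(-1/51236) = -47443/117 - 9459*(-51236) = -47443/117 + 484641324 = 56702987465/117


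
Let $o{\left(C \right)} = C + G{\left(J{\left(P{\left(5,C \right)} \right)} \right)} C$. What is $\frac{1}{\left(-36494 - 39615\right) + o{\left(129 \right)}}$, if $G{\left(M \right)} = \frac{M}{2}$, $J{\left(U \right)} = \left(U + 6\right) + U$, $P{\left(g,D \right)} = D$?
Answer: $- \frac{1}{58952} \approx -1.6963 \cdot 10^{-5}$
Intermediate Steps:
$J{\left(U \right)} = 6 + 2 U$ ($J{\left(U \right)} = \left(6 + U\right) + U = 6 + 2 U$)
$G{\left(M \right)} = \frac{M}{2}$ ($G{\left(M \right)} = M \frac{1}{2} = \frac{M}{2}$)
$o{\left(C \right)} = C + C \left(3 + C\right)$ ($o{\left(C \right)} = C + \frac{6 + 2 C}{2} C = C + \left(3 + C\right) C = C + C \left(3 + C\right)$)
$\frac{1}{\left(-36494 - 39615\right) + o{\left(129 \right)}} = \frac{1}{\left(-36494 - 39615\right) + 129 \left(4 + 129\right)} = \frac{1}{\left(-36494 - 39615\right) + 129 \cdot 133} = \frac{1}{-76109 + 17157} = \frac{1}{-58952} = - \frac{1}{58952}$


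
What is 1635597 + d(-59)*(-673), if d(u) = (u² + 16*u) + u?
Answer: -32097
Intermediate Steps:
d(u) = u² + 17*u
1635597 + d(-59)*(-673) = 1635597 - 59*(17 - 59)*(-673) = 1635597 - 59*(-42)*(-673) = 1635597 + 2478*(-673) = 1635597 - 1667694 = -32097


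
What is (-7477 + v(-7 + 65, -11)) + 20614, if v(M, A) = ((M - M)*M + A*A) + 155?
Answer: 13413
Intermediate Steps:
v(M, A) = 155 + A² (v(M, A) = (0*M + A²) + 155 = (0 + A²) + 155 = A² + 155 = 155 + A²)
(-7477 + v(-7 + 65, -11)) + 20614 = (-7477 + (155 + (-11)²)) + 20614 = (-7477 + (155 + 121)) + 20614 = (-7477 + 276) + 20614 = -7201 + 20614 = 13413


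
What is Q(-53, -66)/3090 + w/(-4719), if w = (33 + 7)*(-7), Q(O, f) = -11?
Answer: 271097/4860570 ≈ 0.055775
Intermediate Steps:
w = -280 (w = 40*(-7) = -280)
Q(-53, -66)/3090 + w/(-4719) = -11/3090 - 280/(-4719) = -11*1/3090 - 280*(-1/4719) = -11/3090 + 280/4719 = 271097/4860570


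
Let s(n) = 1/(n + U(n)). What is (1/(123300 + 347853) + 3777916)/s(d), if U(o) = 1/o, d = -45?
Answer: -3606232302183874/21201885 ≈ -1.7009e+8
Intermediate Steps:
s(n) = 1/(n + 1/n)
(1/(123300 + 347853) + 3777916)/s(d) = (1/(123300 + 347853) + 3777916)/((-45/(1 + (-45)**2))) = (1/471153 + 3777916)/((-45/(1 + 2025))) = (1/471153 + 3777916)/((-45/2026)) = 1779976457149/(471153*((-45*1/2026))) = 1779976457149/(471153*(-45/2026)) = (1779976457149/471153)*(-2026/45) = -3606232302183874/21201885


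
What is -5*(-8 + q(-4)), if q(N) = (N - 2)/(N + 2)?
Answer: 25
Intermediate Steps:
q(N) = (-2 + N)/(2 + N)
-5*(-8 + q(-4)) = -5*(-8 + (-2 - 4)/(2 - 4)) = -5*(-8 - 6/(-2)) = -5*(-8 - ½*(-6)) = -5*(-8 + 3) = -5*(-5) = 25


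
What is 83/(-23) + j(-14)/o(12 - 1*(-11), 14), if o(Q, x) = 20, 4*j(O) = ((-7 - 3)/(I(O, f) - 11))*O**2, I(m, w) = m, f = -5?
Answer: -3023/1150 ≈ -2.6287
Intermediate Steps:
j(O) = -5*O**2/(2*(-11 + O)) (j(O) = (((-7 - 3)/(O - 11))*O**2)/4 = ((-10/(-11 + O))*O**2)/4 = (-10*O**2/(-11 + O))/4 = -5*O**2/(2*(-11 + O)))
83/(-23) + j(-14)/o(12 - 1*(-11), 14) = 83/(-23) - 5*(-14)**2/(-22 + 2*(-14))/20 = 83*(-1/23) - 5*196/(-22 - 28)*(1/20) = -83/23 - 5*196/(-50)*(1/20) = -83/23 - 5*196*(-1/50)*(1/20) = -83/23 + (98/5)*(1/20) = -83/23 + 49/50 = -3023/1150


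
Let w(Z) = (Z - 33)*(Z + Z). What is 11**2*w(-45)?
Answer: 849420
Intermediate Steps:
w(Z) = 2*Z*(-33 + Z) (w(Z) = (-33 + Z)*(2*Z) = 2*Z*(-33 + Z))
11**2*w(-45) = 11**2*(2*(-45)*(-33 - 45)) = 121*(2*(-45)*(-78)) = 121*7020 = 849420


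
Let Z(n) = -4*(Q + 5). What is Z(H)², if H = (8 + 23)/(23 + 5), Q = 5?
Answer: 1600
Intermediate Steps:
H = 31/28 ≈ 1.1071
Z(n) = -40 (Z(n) = -4*(5 + 5) = -4*10 = -40)
Z(H)² = (-40)² = 1600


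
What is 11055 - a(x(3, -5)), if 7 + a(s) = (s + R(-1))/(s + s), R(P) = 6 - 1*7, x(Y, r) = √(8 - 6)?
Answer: 22123/2 + √2/4 ≈ 11062.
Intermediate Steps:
x(Y, r) = √2
R(P) = -1 (R(P) = 6 - 7 = -1)
a(s) = -7 + (-1 + s)/(2*s) (a(s) = -7 + (s - 1)/(s + s) = -7 + (-1 + s)/((2*s)) = -7 + (-1 + s)*(1/(2*s)) = -7 + (-1 + s)/(2*s))
11055 - a(x(3, -5)) = 11055 - (-1 - 13*√2)/(2*(√2)) = 11055 - √2/2*(-1 - 13*√2)/2 = 11055 - √2*(-1 - 13*√2)/4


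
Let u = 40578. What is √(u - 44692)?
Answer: 11*I*√34 ≈ 64.141*I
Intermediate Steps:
√(u - 44692) = √(40578 - 44692) = √(-4114) = 11*I*√34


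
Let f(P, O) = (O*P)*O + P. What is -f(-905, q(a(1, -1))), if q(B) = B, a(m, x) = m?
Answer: 1810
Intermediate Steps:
f(P, O) = P + P*O**2 (f(P, O) = P*O**2 + P = P + P*O**2)
-f(-905, q(a(1, -1))) = -(-905)*(1 + 1**2) = -(-905)*(1 + 1) = -(-905)*2 = -1*(-1810) = 1810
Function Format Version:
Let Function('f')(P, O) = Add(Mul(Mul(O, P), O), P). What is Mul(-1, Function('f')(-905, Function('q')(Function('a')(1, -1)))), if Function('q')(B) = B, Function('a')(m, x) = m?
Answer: 1810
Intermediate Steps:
Function('f')(P, O) = Add(P, Mul(P, Pow(O, 2))) (Function('f')(P, O) = Add(Mul(P, Pow(O, 2)), P) = Add(P, Mul(P, Pow(O, 2))))
Mul(-1, Function('f')(-905, Function('q')(Function('a')(1, -1)))) = Mul(-1, Mul(-905, Add(1, Pow(1, 2)))) = Mul(-1, Mul(-905, Add(1, 1))) = Mul(-1, Mul(-905, 2)) = Mul(-1, -1810) = 1810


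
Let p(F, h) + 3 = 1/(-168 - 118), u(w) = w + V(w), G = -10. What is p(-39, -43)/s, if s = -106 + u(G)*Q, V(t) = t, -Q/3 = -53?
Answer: 859/939796 ≈ 0.00091403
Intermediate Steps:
Q = 159 (Q = -3*(-53) = 159)
u(w) = 2*w (u(w) = w + w = 2*w)
s = -3286 (s = -106 + (2*(-10))*159 = -106 - 20*159 = -106 - 3180 = -3286)
p(F, h) = -859/286 (p(F, h) = -3 + 1/(-168 - 118) = -3 + 1/(-286) = -3 - 1/286 = -859/286)
p(-39, -43)/s = -859/286/(-3286) = -859/286*(-1/3286) = 859/939796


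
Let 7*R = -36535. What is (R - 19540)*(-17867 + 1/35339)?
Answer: 109431422378280/247373 ≈ 4.4237e+8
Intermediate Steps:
R = -36535/7 (R = (1/7)*(-36535) = -36535/7 ≈ -5219.3)
(R - 19540)*(-17867 + 1/35339) = (-36535/7 - 19540)*(-17867 + 1/35339) = -173315*(-17867 + 1/35339)/7 = -173315/7*(-631401912/35339) = 109431422378280/247373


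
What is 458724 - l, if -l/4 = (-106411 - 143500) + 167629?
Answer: 129596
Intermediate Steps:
l = 329128 (l = -4*((-106411 - 143500) + 167629) = -4*(-249911 + 167629) = -4*(-82282) = 329128)
458724 - l = 458724 - 1*329128 = 458724 - 329128 = 129596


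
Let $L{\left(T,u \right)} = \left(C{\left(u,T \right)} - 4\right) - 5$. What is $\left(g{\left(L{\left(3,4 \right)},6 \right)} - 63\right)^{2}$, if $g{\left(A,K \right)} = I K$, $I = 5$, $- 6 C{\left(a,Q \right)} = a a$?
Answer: $1089$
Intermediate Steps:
$C{\left(a,Q \right)} = - \frac{a^{2}}{6}$ ($C{\left(a,Q \right)} = - \frac{a a}{6} = - \frac{a^{2}}{6}$)
$L{\left(T,u \right)} = -9 - \frac{u^{2}}{6}$ ($L{\left(T,u \right)} = \left(- \frac{u^{2}}{6} - 4\right) - 5 = \left(-4 - \frac{u^{2}}{6}\right) - 5 = -9 - \frac{u^{2}}{6}$)
$g{\left(A,K \right)} = 5 K$
$\left(g{\left(L{\left(3,4 \right)},6 \right)} - 63\right)^{2} = \left(5 \cdot 6 - 63\right)^{2} = \left(30 - 63\right)^{2} = \left(-33\right)^{2} = 1089$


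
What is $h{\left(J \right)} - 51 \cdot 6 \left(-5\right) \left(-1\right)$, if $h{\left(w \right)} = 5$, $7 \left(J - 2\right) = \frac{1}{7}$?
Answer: $-1525$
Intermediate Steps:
$J = \frac{99}{49}$ ($J = 2 + \frac{1}{7 \cdot 7} = 2 + \frac{1}{7} \cdot \frac{1}{7} = 2 + \frac{1}{49} = \frac{99}{49} \approx 2.0204$)
$h{\left(J \right)} - 51 \cdot 6 \left(-5\right) \left(-1\right) = 5 - 51 \cdot 6 \left(-5\right) \left(-1\right) = 5 - 51 \left(\left(-30\right) \left(-1\right)\right) = 5 - 1530 = -1525$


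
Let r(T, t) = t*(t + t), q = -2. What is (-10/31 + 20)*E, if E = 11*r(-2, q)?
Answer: 53680/31 ≈ 1731.6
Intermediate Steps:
r(T, t) = 2*t**2 (r(T, t) = t*(2*t) = 2*t**2)
E = 88 (E = 11*(2*(-2)**2) = 11*(2*4) = 11*8 = 88)
(-10/31 + 20)*E = (-10/31 + 20)*88 = (610/31)*88 = 53680/31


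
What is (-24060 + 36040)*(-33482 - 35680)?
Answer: -828560760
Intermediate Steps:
(-24060 + 36040)*(-33482 - 35680) = 11980*(-69162) = -828560760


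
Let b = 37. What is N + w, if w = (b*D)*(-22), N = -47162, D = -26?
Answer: -25998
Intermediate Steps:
w = 21164 (w = (37*(-26))*(-22) = -962*(-22) = 21164)
N + w = -47162 + 21164 = -25998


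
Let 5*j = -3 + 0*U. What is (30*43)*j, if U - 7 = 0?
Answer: -774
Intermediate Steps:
U = 7 (U = 7 + 0 = 7)
j = -3/5 (j = (-3 + 0*7)/5 = (-3 + 0)/5 = (1/5)*(-3) = -3/5 ≈ -0.60000)
(30*43)*j = (30*43)*(-3/5) = 1290*(-3/5) = -774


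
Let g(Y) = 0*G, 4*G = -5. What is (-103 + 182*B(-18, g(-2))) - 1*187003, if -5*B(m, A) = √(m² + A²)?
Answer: -938806/5 ≈ -1.8776e+5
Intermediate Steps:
G = -5/4 (G = (¼)*(-5) = -5/4 ≈ -1.2500)
g(Y) = 0 (g(Y) = 0*(-5/4) = 0)
B(m, A) = -√(A² + m²)/5 (B(m, A) = -√(m² + A²)/5 = -√(A² + m²)/5)
(-103 + 182*B(-18, g(-2))) - 1*187003 = (-103 + 182*(-√(0² + (-18)²)/5)) - 1*187003 = (-103 + 182*(-√(0 + 324)/5)) - 187003 = (-103 + 182*(-√324/5)) - 187003 = (-103 + 182*(-⅕*18)) - 187003 = (-103 + 182*(-18/5)) - 187003 = (-103 - 3276/5) - 187003 = -3791/5 - 187003 = -938806/5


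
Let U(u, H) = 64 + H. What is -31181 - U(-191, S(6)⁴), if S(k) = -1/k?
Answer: -40493521/1296 ≈ -31245.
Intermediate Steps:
-31181 - U(-191, S(6)⁴) = -31181 - (64 + (-1/6)⁴) = -31181 - (64 + (-1*⅙)⁴) = -31181 - (64 + (-⅙)⁴) = -31181 - (64 + 1/1296) = -31181 - 1*82945/1296 = -31181 - 82945/1296 = -40493521/1296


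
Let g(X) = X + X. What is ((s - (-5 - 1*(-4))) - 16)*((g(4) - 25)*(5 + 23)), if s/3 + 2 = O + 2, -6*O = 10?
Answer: 9520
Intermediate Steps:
O = -5/3 (O = -⅙*10 = -5/3 ≈ -1.6667)
s = -5 (s = -6 + 3*(-5/3 + 2) = -6 + 3*(⅓) = -6 + 1 = -5)
g(X) = 2*X
((s - (-5 - 1*(-4))) - 16)*((g(4) - 25)*(5 + 23)) = ((-5 - (-5 - 1*(-4))) - 16)*((2*4 - 25)*(5 + 23)) = ((-5 - (-5 + 4)) - 16)*((8 - 25)*28) = ((-5 - 1*(-1)) - 16)*(-17*28) = ((-5 + 1) - 16)*(-476) = (-4 - 16)*(-476) = -20*(-476) = 9520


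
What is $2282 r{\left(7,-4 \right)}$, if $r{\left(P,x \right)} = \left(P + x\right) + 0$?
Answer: $6846$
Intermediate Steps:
$r{\left(P,x \right)} = P + x$
$2282 r{\left(7,-4 \right)} = 2282 \left(7 - 4\right) = 2282 \cdot 3 = 6846$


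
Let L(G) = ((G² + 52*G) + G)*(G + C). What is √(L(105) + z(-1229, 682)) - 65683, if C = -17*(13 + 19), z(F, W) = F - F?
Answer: -65683 + I*√7283010 ≈ -65683.0 + 2698.7*I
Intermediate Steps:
z(F, W) = 0
C = -544 (C = -17*32 = -544)
L(G) = (-544 + G)*(G² + 53*G) (L(G) = ((G² + 52*G) + G)*(G - 544) = (G² + 53*G)*(-544 + G) = (-544 + G)*(G² + 53*G))
√(L(105) + z(-1229, 682)) - 65683 = √(105*(-28832 + 105² - 491*105) + 0) - 65683 = √(105*(-28832 + 11025 - 51555) + 0) - 65683 = √(105*(-69362) + 0) - 65683 = √(-7283010 + 0) - 65683 = √(-7283010) - 65683 = I*√7283010 - 65683 = -65683 + I*√7283010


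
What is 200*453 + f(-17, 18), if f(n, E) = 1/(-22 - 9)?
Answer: 2808599/31 ≈ 90600.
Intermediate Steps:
f(n, E) = -1/31 (f(n, E) = 1/(-31) = -1/31)
200*453 + f(-17, 18) = 200*453 - 1/31 = 90600 - 1/31 = 2808599/31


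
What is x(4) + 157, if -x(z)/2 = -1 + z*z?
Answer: 127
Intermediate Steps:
x(z) = 2 - 2*z² (x(z) = -2*(-1 + z*z) = -2*(-1 + z²) = 2 - 2*z²)
x(4) + 157 = (2 - 2*4²) + 157 = (2 - 2*16) + 157 = (2 - 32) + 157 = -30 + 157 = 127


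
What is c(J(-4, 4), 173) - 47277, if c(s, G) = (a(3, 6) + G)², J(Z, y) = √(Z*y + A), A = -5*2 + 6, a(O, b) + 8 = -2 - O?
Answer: -21677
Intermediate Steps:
a(O, b) = -10 - O (a(O, b) = -8 + (-2 - O) = -10 - O)
A = -4 (A = -10 + 6 = -4)
J(Z, y) = √(-4 + Z*y) (J(Z, y) = √(Z*y - 4) = √(-4 + Z*y))
c(s, G) = (-13 + G)² (c(s, G) = ((-10 - 1*3) + G)² = ((-10 - 3) + G)² = (-13 + G)²)
c(J(-4, 4), 173) - 47277 = (-13 + 173)² - 47277 = 160² - 47277 = 25600 - 47277 = -21677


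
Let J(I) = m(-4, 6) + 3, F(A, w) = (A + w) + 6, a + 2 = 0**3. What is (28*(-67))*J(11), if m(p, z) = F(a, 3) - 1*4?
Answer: -11256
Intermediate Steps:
a = -2 (a = -2 + 0**3 = -2 + 0 = -2)
F(A, w) = 6 + A + w
m(p, z) = 3 (m(p, z) = (6 - 2 + 3) - 1*4 = 7 - 4 = 3)
J(I) = 6 (J(I) = 3 + 3 = 6)
(28*(-67))*J(11) = (28*(-67))*6 = -1876*6 = -11256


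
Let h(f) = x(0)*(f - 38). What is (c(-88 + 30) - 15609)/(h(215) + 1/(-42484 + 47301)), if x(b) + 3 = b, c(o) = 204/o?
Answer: 53194131/1809194 ≈ 29.402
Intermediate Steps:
x(b) = -3 + b
h(f) = 114 - 3*f (h(f) = (-3 + 0)*(f - 38) = -3*(-38 + f) = 114 - 3*f)
(c(-88 + 30) - 15609)/(h(215) + 1/(-42484 + 47301)) = (204/(-88 + 30) - 15609)/((114 - 3*215) + 1/(-42484 + 47301)) = (204/(-58) - 15609)/((114 - 645) + 1/4817) = (204*(-1/58) - 15609)/(-531 + 1/4817) = (-102/29 - 15609)/(-2557826/4817) = -452763/29*(-4817/2557826) = 53194131/1809194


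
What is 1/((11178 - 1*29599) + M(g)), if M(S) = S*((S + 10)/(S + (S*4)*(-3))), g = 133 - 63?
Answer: -11/202711 ≈ -5.4264e-5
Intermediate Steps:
g = 70
M(S) = -10/11 - S/11 (M(S) = S*((10 + S)/(S + (4*S)*(-3))) = S*((10 + S)/(S - 12*S)) = S*((10 + S)/((-11*S))) = S*((10 + S)*(-1/(11*S))) = S*(-(10 + S)/(11*S)) = -10/11 - S/11)
1/((11178 - 1*29599) + M(g)) = 1/((11178 - 1*29599) + (-10/11 - 1/11*70)) = 1/((11178 - 29599) + (-10/11 - 70/11)) = 1/(-18421 - 80/11) = 1/(-202711/11) = -11/202711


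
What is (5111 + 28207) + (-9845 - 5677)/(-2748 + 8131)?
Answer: 179335272/5383 ≈ 33315.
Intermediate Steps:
(5111 + 28207) + (-9845 - 5677)/(-2748 + 8131) = 33318 - 15522/5383 = 179335272/5383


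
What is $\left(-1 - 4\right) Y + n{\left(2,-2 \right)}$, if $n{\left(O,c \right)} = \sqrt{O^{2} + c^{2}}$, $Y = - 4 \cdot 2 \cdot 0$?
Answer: $2 \sqrt{2} \approx 2.8284$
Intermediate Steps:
$Y = 0$ ($Y = \left(-4\right) 0 = 0$)
$\left(-1 - 4\right) Y + n{\left(2,-2 \right)} = \left(-1 - 4\right) 0 + \sqrt{2^{2} + \left(-2\right)^{2}} = \left(-1 - 4\right) 0 + \sqrt{4 + 4} = \left(-5\right) 0 + \sqrt{8} = 0 + 2 \sqrt{2} = 2 \sqrt{2}$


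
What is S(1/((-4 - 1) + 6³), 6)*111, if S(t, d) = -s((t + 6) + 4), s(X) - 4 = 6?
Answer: -1110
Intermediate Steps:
s(X) = 10 (s(X) = 4 + 6 = 10)
S(t, d) = -10 (S(t, d) = -1*10 = -10)
S(1/((-4 - 1) + 6³), 6)*111 = -10*111 = -1110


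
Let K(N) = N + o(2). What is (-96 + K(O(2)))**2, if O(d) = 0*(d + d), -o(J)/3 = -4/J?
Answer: 8100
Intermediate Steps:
o(J) = 12/J (o(J) = -(-12)/J = 12/J)
O(d) = 0 (O(d) = 0*(2*d) = 0)
K(N) = 6 + N (K(N) = N + 12/2 = N + 12*(1/2) = N + 6 = 6 + N)
(-96 + K(O(2)))**2 = (-96 + (6 + 0))**2 = (-96 + 6)**2 = (-90)**2 = 8100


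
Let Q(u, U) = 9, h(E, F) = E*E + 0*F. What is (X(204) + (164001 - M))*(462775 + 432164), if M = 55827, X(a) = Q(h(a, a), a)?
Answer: 96817185837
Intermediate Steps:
h(E, F) = E² (h(E, F) = E² + 0 = E²)
X(a) = 9
(X(204) + (164001 - M))*(462775 + 432164) = (9 + (164001 - 1*55827))*(462775 + 432164) = (9 + (164001 - 55827))*894939 = (9 + 108174)*894939 = 108183*894939 = 96817185837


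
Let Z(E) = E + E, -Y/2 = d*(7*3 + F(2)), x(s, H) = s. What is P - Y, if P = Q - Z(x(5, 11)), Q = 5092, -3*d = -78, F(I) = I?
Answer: 6278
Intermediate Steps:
d = 26 (d = -⅓*(-78) = 26)
Y = -1196 (Y = -52*(7*3 + 2) = -52*(21 + 2) = -52*23 = -2*598 = -1196)
Z(E) = 2*E
P = 5082 (P = 5092 - 2*5 = 5092 - 1*10 = 5092 - 10 = 5082)
P - Y = 5082 - 1*(-1196) = 5082 + 1196 = 6278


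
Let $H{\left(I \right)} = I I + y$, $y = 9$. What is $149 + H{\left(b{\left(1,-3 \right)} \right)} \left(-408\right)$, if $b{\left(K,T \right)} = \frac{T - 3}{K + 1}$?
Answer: $-7195$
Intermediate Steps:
$b{\left(K,T \right)} = \frac{-3 + T}{1 + K}$
$H{\left(I \right)} = 9 + I^{2}$ ($H{\left(I \right)} = I I + 9 = I^{2} + 9 = 9 + I^{2}$)
$149 + H{\left(b{\left(1,-3 \right)} \right)} \left(-408\right) = 149 + \left(9 + \left(\frac{-3 - 3}{1 + 1}\right)^{2}\right) \left(-408\right) = 149 + \left(9 + \left(\frac{1}{2} \left(-6\right)\right)^{2}\right) \left(-408\right) = 149 + \left(9 + \left(-3\right)^{2}\right) \left(-408\right) = 149 + \left(9 + 9\right) \left(-408\right) = 149 + 18 \left(-408\right) = 149 - 7344 = -7195$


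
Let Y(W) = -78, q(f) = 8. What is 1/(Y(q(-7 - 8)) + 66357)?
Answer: 1/66279 ≈ 1.5088e-5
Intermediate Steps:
1/(Y(q(-7 - 8)) + 66357) = 1/(-78 + 66357) = 1/66279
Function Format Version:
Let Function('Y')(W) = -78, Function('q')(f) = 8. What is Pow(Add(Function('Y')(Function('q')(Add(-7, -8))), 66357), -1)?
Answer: Rational(1, 66279) ≈ 1.5088e-5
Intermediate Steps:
Pow(Add(Function('Y')(Function('q')(Add(-7, -8))), 66357), -1) = Pow(Add(-78, 66357), -1) = Pow(66279, -1) = Rational(1, 66279)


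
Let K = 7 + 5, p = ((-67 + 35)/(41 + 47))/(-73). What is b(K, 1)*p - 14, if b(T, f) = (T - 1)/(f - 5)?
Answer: -1023/73 ≈ -14.014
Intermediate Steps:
p = 4/803 (p = -32/88*(-1/73) = -32*1/88*(-1/73) = -4/11*(-1/73) = 4/803 ≈ 0.0049813)
K = 12
b(T, f) = (-1 + T)/(-5 + f)
b(K, 1)*p - 14 = ((-1 + 12)/(-5 + 1))*(4/803) - 14 = (11/(-4))*(4/803) - 14 = -1/4*11*(4/803) - 14 = -11/4*4/803 - 14 = -1/73 - 14 = -1023/73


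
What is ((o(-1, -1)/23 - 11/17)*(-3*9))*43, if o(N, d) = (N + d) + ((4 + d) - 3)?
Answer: 333207/391 ≈ 852.19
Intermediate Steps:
o(N, d) = 1 + N + 2*d (o(N, d) = (N + d) + (1 + d) = 1 + N + 2*d)
((o(-1, -1)/23 - 11/17)*(-3*9))*43 = (((1 - 1 + 2*(-1))/23 - 11/17)*(-3*9))*43 = (((1 - 1 - 2)*(1/23) - 11*1/17)*(-27))*43 = ((-2*1/23 - 11/17)*(-27))*43 = ((-2/23 - 11/17)*(-27))*43 = -287/391*(-27)*43 = (7749/391)*43 = 333207/391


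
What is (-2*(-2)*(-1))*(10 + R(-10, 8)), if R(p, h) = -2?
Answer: -32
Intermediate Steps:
(-2*(-2)*(-1))*(10 + R(-10, 8)) = (-2*(-2)*(-1))*(10 - 2) = (4*(-1))*8 = -4*8 = -32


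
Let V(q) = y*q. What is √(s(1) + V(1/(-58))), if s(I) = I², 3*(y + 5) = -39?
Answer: √1102/29 ≈ 1.1447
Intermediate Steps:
y = -18 (y = -5 + (⅓)*(-39) = -5 - 13 = -18)
V(q) = -18*q
√(s(1) + V(1/(-58))) = √(1² - 18/(-58)) = √(1 - 18*(-1/58)) = √(1 + 9/29) = √(38/29) = √1102/29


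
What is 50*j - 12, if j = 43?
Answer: 2138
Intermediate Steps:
50*j - 12 = 50*43 - 12 = 2150 - 12 = 2138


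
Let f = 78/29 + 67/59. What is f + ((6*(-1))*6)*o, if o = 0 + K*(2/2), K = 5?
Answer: -301435/1711 ≈ -176.17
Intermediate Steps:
o = 5 (o = 0 + 5*(2/2) = 0 + 5*(2*(½)) = 0 + 5*1 = 0 + 5 = 5)
f = 6545/1711 (f = 78*(1/29) + 67*(1/59) = 78/29 + 67/59 = 6545/1711 ≈ 3.8252)
f + ((6*(-1))*6)*o = 6545/1711 + ((6*(-1))*6)*5 = 6545/1711 - 6*6*5 = 6545/1711 - 36*5 = 6545/1711 - 180 = -301435/1711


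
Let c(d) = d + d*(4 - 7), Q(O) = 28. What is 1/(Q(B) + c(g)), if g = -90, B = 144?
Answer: 1/208 ≈ 0.0048077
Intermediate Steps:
c(d) = -2*d (c(d) = d + d*(-3) = d - 3*d = -2*d)
1/(Q(B) + c(g)) = 1/(28 - 2*(-90)) = 1/(28 + 180) = 1/208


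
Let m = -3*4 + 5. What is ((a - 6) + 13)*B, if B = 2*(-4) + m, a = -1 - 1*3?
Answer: -45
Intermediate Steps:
a = -4 (a = -1 - 3 = -4)
m = -7 (m = -12 + 5 = -7)
B = -15 (B = 2*(-4) - 7 = -8 - 7 = -15)
((a - 6) + 13)*B = ((-4 - 6) + 13)*(-15) = (-10 + 13)*(-15) = 3*(-15) = -45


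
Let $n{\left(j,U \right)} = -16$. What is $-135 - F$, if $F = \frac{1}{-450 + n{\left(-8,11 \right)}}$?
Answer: $- \frac{62909}{466} \approx -135.0$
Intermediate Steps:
$F = - \frac{1}{466}$ ($F = \frac{1}{-450 - 16} = \frac{1}{-466} = - \frac{1}{466} \approx -0.0021459$)
$-135 - F = -135 - - \frac{1}{466} = -135 + \frac{1}{466} = - \frac{62909}{466}$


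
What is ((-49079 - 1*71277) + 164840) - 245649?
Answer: -201165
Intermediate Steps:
((-49079 - 1*71277) + 164840) - 245649 = ((-49079 - 71277) + 164840) - 245649 = (-120356 + 164840) - 245649 = 44484 - 245649 = -201165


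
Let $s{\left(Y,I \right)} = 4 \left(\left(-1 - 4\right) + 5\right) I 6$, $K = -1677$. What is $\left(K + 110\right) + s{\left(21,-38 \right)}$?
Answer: $-1567$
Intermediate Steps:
$s{\left(Y,I \right)} = 0$ ($s{\left(Y,I \right)} = 4 \left(-5 + 5\right) I 6 = 4 \cdot 0 I 6 = 4 \cdot 0 \cdot 6 = 0 \cdot 6 = 0$)
$\left(K + 110\right) + s{\left(21,-38 \right)} = \left(-1677 + 110\right) + 0 = -1567 + 0 = -1567$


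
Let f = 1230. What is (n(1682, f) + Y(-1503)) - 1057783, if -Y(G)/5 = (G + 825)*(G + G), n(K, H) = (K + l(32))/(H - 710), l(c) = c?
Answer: -2924511123/260 ≈ -1.1248e+7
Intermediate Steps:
n(K, H) = (32 + K)/(-710 + H) (n(K, H) = (K + 32)/(H - 710) = (32 + K)/(-710 + H))
Y(G) = -10*G*(825 + G) (Y(G) = -5*(G + 825)*(G + G) = -5*(825 + G)*2*G = -10*G*(825 + G))
(n(1682, f) + Y(-1503)) - 1057783 = ((32 + 1682)/(-710 + 1230) - 10*(-1503)*(825 - 1503)) - 1057783 = (1714/520 - 10*(-1503)*(-678)) - 1057783 = ((1/520)*1714 - 10190340) - 1057783 = (857/260 - 10190340) - 1057783 = -2649487543/260 - 1057783 = -2924511123/260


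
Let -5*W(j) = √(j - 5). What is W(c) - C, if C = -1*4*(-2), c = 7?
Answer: -8 - √2/5 ≈ -8.2828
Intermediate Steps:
W(j) = -√(-5 + j)/5 (W(j) = -√(j - 5)/5 = -√(-5 + j)/5)
C = 8 (C = -4*(-2) = 8)
W(c) - C = -√(-5 + 7)/5 - 1*8 = -√2/5 - 8 = -8 - √2/5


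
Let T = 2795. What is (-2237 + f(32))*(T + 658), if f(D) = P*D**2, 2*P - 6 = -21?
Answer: -34243401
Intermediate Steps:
P = -15/2 (P = 3 + (1/2)*(-21) = 3 - 21/2 = -15/2 ≈ -7.5000)
f(D) = -15*D**2/2
(-2237 + f(32))*(T + 658) = (-2237 - 15/2*32**2)*(2795 + 658) = (-2237 - 15/2*1024)*3453 = (-2237 - 7680)*3453 = -9917*3453 = -34243401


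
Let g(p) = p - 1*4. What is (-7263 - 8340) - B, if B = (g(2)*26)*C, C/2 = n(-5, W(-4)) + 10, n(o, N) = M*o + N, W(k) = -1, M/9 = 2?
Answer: -24027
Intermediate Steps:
M = 18 (M = 9*2 = 18)
n(o, N) = N + 18*o (n(o, N) = 18*o + N = N + 18*o)
C = -162 (C = 2*((-1 + 18*(-5)) + 10) = 2*((-1 - 90) + 10) = 2*(-91 + 10) = 2*(-81) = -162)
g(p) = -4 + p (g(p) = p - 4 = -4 + p)
B = 8424 (B = ((-4 + 2)*26)*(-162) = -2*26*(-162) = -52*(-162) = 8424)
(-7263 - 8340) - B = (-7263 - 8340) - 1*8424 = -15603 - 8424 = -24027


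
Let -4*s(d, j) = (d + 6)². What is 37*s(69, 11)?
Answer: -208125/4 ≈ -52031.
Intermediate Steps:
s(d, j) = -(6 + d)²/4 (s(d, j) = -(d + 6)²/4 = -(6 + d)²/4)
37*s(69, 11) = 37*(-(6 + 69)²/4) = 37*(-¼*75²) = 37*(-¼*5625) = 37*(-5625/4) = -208125/4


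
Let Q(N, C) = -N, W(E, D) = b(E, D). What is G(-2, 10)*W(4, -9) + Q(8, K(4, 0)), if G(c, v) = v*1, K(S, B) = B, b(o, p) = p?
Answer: -98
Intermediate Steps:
W(E, D) = D
G(c, v) = v
G(-2, 10)*W(4, -9) + Q(8, K(4, 0)) = 10*(-9) - 1*8 = -90 - 8 = -98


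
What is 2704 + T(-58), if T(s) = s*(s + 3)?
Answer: 5894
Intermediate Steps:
T(s) = s*(3 + s)
2704 + T(-58) = 2704 - 58*(3 - 58) = 2704 - 58*(-55) = 2704 + 3190 = 5894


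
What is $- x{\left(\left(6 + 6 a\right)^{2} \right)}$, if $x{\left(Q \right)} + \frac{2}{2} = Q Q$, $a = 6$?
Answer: $-3111695$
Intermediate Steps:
$x{\left(Q \right)} = -1 + Q^{2}$ ($x{\left(Q \right)} = -1 + Q Q = -1 + Q^{2}$)
$- x{\left(\left(6 + 6 a\right)^{2} \right)} = - (-1 + \left(\left(6 + 6 \cdot 6\right)^{2}\right)^{2}) = - (-1 + \left(\left(6 + 36\right)^{2}\right)^{2}) = - (-1 + \left(42^{2}\right)^{2}) = - (-1 + 1764^{2}) = - (-1 + 3111696) = \left(-1\right) 3111695 = -3111695$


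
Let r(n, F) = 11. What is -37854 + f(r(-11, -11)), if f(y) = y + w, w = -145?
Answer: -37988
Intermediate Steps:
f(y) = -145 + y (f(y) = y - 145 = -145 + y)
-37854 + f(r(-11, -11)) = -37854 + (-145 + 11) = -37854 - 134 = -37988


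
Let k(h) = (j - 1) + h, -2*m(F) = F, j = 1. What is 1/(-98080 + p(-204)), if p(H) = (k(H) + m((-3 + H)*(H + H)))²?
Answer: 1/1800376544 ≈ 5.5544e-10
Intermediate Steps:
m(F) = -F/2
k(h) = h (k(h) = (1 - 1) + h = 0 + h = h)
p(H) = (H - H*(-3 + H))² (p(H) = (H - (-3 + H)*(H + H)/2)² = (H - (-3 + H)*2*H/2)² = (H - H*(-3 + H))²)
1/(-98080 + p(-204)) = 1/(-98080 + (-204)²*(-4 - 204)²) = 1/(-98080 + 41616*(-208)²) = 1/(-98080 + 41616*43264) = 1/(-98080 + 1800474624) = 1/1800376544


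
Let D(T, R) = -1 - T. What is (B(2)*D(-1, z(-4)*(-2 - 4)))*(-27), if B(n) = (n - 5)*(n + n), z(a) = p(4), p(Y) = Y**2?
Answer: 0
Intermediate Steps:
z(a) = 16 (z(a) = 4**2 = 16)
B(n) = 2*n*(-5 + n) (B(n) = (-5 + n)*(2*n) = 2*n*(-5 + n))
(B(2)*D(-1, z(-4)*(-2 - 4)))*(-27) = ((2*2*(-5 + 2))*(-1 - 1*(-1)))*(-27) = ((2*2*(-3))*(-1 + 1))*(-27) = -12*0*(-27) = 0*(-27) = 0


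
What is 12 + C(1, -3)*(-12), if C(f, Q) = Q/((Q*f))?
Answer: 0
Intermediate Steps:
C(f, Q) = 1/f (C(f, Q) = Q*(1/(Q*f)) = 1/f)
12 + C(1, -3)*(-12) = 12 - 12/1 = 12 + 1*(-12) = 12 - 12 = 0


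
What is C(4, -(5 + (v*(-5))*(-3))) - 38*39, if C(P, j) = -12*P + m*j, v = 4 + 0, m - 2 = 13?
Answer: -2505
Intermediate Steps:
m = 15 (m = 2 + 13 = 15)
v = 4
C(P, j) = -12*P + 15*j
C(4, -(5 + (v*(-5))*(-3))) - 38*39 = (-12*4 + 15*(-(5 + (4*(-5))*(-3)))) - 38*39 = (-48 + 15*(-(5 - 20*(-3)))) - 1482 = (-48 + 15*(-(5 + 60))) - 1482 = (-48 + 15*(-1*65)) - 1482 = (-48 + 15*(-65)) - 1482 = (-48 - 975) - 1482 = -1023 - 1482 = -2505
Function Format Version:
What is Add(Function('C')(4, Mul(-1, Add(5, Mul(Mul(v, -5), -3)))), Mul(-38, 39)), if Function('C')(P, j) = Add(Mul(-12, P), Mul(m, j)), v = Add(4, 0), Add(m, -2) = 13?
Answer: -2505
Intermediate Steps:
m = 15 (m = Add(2, 13) = 15)
v = 4
Function('C')(P, j) = Add(Mul(-12, P), Mul(15, j))
Add(Function('C')(4, Mul(-1, Add(5, Mul(Mul(v, -5), -3)))), Mul(-38, 39)) = Add(Add(Mul(-12, 4), Mul(15, Mul(-1, Add(5, Mul(Mul(4, -5), -3))))), Mul(-38, 39)) = Add(Add(-48, Mul(15, Mul(-1, Add(5, Mul(-20, -3))))), -1482) = Add(Add(-48, Mul(15, Mul(-1, Add(5, 60)))), -1482) = Add(Add(-48, Mul(15, Mul(-1, 65))), -1482) = Add(Add(-48, Mul(15, -65)), -1482) = Add(Add(-48, -975), -1482) = Add(-1023, -1482) = -2505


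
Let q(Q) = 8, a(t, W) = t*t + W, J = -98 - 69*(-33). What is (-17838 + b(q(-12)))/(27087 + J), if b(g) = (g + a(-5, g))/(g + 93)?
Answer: -1801597/2955866 ≈ -0.60950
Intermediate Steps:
J = 2179 (J = -98 + 2277 = 2179)
a(t, W) = W + t² (a(t, W) = t² + W = W + t²)
b(g) = (25 + 2*g)/(93 + g) (b(g) = (g + (g + (-5)²))/(g + 93) = (g + (g + 25))/(93 + g) = (g + (25 + g))/(93 + g) = (25 + 2*g)/(93 + g))
(-17838 + b(q(-12)))/(27087 + J) = (-17838 + (25 + 2*8)/(93 + 8))/(27087 + 2179) = (-17838 + (25 + 16)/101)/29266 = (-17838 + (1/101)*41)*(1/29266) = (-17838 + 41/101)*(1/29266) = -1801597/101*1/29266 = -1801597/2955866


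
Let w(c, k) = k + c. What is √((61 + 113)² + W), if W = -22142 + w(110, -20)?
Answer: 4*√514 ≈ 90.686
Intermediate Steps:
w(c, k) = c + k
W = -22052 (W = -22142 + (110 - 20) = -22142 + 90 = -22052)
√((61 + 113)² + W) = √((61 + 113)² - 22052) = √(174² - 22052) = √(30276 - 22052) = √8224 = 4*√514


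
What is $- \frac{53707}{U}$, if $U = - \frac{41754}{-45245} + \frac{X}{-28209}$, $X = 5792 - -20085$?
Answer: $- \frac{68547114421935}{7033721} \approx -9.7455 \cdot 10^{6}$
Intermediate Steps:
$X = 25877$ ($X = 5792 + 20085 = 25877$)
$U = \frac{7033721}{1276316205}$ ($U = - \frac{41754}{-45245} + \frac{25877}{-28209} = \left(-41754\right) \left(- \frac{1}{45245}\right) + 25877 \left(- \frac{1}{28209}\right) = \frac{41754}{45245} - \frac{25877}{28209} = \frac{7033721}{1276316205} \approx 0.005511$)
$- \frac{53707}{U} = - \frac{53707}{\frac{7033721}{1276316205}} = \left(-53707\right) \frac{1276316205}{7033721} = - \frac{68547114421935}{7033721}$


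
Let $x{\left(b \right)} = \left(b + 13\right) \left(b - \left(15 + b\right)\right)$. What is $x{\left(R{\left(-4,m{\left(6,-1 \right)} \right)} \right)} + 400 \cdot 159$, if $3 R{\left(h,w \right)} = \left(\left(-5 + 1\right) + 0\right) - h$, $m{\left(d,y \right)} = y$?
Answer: $63405$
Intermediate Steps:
$R{\left(h,w \right)} = - \frac{4}{3} - \frac{h}{3}$ ($R{\left(h,w \right)} = \frac{\left(\left(-5 + 1\right) + 0\right) - h}{3} = \frac{\left(-4 + 0\right) - h}{3} = \frac{-4 - h}{3} = - \frac{4}{3} - \frac{h}{3}$)
$x{\left(b \right)} = -195 - 15 b$ ($x{\left(b \right)} = \left(13 + b\right) \left(-15\right) = -195 - 15 b$)
$x{\left(R{\left(-4,m{\left(6,-1 \right)} \right)} \right)} + 400 \cdot 159 = \left(-195 - 15 \left(- \frac{4}{3} - - \frac{4}{3}\right)\right) + 400 \cdot 159 = \left(-195 - 15 \left(- \frac{4}{3} + \frac{4}{3}\right)\right) + 63600 = \left(-195 - 0\right) + 63600 = \left(-195 + 0\right) + 63600 = -195 + 63600 = 63405$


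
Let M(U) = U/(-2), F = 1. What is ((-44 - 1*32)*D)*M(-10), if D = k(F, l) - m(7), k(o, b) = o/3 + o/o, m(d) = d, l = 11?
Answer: 6460/3 ≈ 2153.3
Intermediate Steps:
M(U) = -U/2 (M(U) = U*(-½) = -U/2)
k(o, b) = 1 + o/3 (k(o, b) = o*(⅓) + 1 = o/3 + 1 = 1 + o/3)
D = -17/3 (D = (1 + (⅓)*1) - 1*7 = (1 + ⅓) - 7 = 4/3 - 7 = -17/3 ≈ -5.6667)
((-44 - 1*32)*D)*M(-10) = ((-44 - 1*32)*(-17/3))*(-½*(-10)) = ((-44 - 32)*(-17/3))*5 = -76*(-17/3)*5 = (1292/3)*5 = 6460/3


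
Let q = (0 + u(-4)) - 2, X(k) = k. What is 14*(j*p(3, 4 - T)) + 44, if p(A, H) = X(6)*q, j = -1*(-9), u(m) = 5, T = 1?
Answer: 2312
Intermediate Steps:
j = 9
q = 3 (q = (0 + 5) - 2 = 5 - 2 = 3)
p(A, H) = 18 (p(A, H) = 6*3 = 18)
14*(j*p(3, 4 - T)) + 44 = 14*(9*18) + 44 = 14*162 + 44 = 2268 + 44 = 2312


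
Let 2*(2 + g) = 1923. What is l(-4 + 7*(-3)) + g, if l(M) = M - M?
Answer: 1919/2 ≈ 959.50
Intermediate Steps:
g = 1919/2 (g = -2 + (½)*1923 = -2 + 1923/2 = 1919/2 ≈ 959.50)
l(M) = 0
l(-4 + 7*(-3)) + g = 0 + 1919/2 = 1919/2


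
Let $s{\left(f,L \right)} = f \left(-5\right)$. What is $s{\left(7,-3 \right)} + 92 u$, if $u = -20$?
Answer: $-1875$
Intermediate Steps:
$s{\left(f,L \right)} = - 5 f$
$s{\left(7,-3 \right)} + 92 u = \left(-5\right) 7 + 92 \left(-20\right) = -35 - 1840 = -1875$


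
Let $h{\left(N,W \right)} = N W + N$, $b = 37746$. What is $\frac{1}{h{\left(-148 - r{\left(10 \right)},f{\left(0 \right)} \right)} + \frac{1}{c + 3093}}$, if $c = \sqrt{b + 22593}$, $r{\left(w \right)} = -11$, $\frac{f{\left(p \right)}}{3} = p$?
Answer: $- \frac{1302361377}{178423084909} + \frac{\sqrt{60339}}{178423084909} \approx -0.0072993$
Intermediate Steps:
$f{\left(p \right)} = 3 p$
$c = \sqrt{60339}$ ($c = \sqrt{37746 + 22593} = \sqrt{60339} \approx 245.64$)
$h{\left(N,W \right)} = N + N W$
$\frac{1}{h{\left(-148 - r{\left(10 \right)},f{\left(0 \right)} \right)} + \frac{1}{c + 3093}} = \frac{1}{\left(-148 - -11\right) \left(1 + 3 \cdot 0\right) + \frac{1}{\sqrt{60339} + 3093}} = \frac{1}{\left(-148 + 11\right) \left(1 + 0\right) + \frac{1}{3093 + \sqrt{60339}}} = \frac{1}{\left(-137\right) 1 + \frac{1}{3093 + \sqrt{60339}}} = \frac{1}{-137 + \frac{1}{3093 + \sqrt{60339}}}$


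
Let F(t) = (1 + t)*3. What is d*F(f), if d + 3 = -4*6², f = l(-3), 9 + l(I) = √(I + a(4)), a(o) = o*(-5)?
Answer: 3528 - 441*I*√23 ≈ 3528.0 - 2115.0*I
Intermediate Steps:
a(o) = -5*o
l(I) = -9 + √(-20 + I) (l(I) = -9 + √(I - 5*4) = -9 + √(I - 20) = -9 + √(-20 + I))
f = -9 + I*√23 (f = -9 + √(-20 - 3) = -9 + √(-23) = -9 + I*√23 ≈ -9.0 + 4.7958*I)
F(t) = 3 + 3*t
d = -147 (d = -3 - 4*6² = -3 - 4*36 = -3 - 144 = -147)
d*F(f) = -147*(3 + 3*(-9 + I*√23)) = -147*(3 + (-27 + 3*I*√23)) = -147*(-24 + 3*I*√23) = 3528 - 441*I*√23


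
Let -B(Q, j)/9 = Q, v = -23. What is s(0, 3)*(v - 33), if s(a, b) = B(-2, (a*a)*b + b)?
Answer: -1008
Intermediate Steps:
B(Q, j) = -9*Q
s(a, b) = 18 (s(a, b) = -9*(-2) = 18)
s(0, 3)*(v - 33) = 18*(-23 - 33) = 18*(-56) = -1008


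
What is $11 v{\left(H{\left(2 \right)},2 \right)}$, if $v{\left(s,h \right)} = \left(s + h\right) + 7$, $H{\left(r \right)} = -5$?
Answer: $44$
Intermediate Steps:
$v{\left(s,h \right)} = 7 + h + s$ ($v{\left(s,h \right)} = \left(h + s\right) + 7 = 7 + h + s$)
$11 v{\left(H{\left(2 \right)},2 \right)} = 11 \left(7 + 2 - 5\right) = 11 \cdot 4 = 44$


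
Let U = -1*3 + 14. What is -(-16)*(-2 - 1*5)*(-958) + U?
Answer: 107307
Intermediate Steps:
U = 11 (U = -3 + 14 = 11)
-(-16)*(-2 - 1*5)*(-958) + U = -(-16)*(-2 - 1*5)*(-958) + 11 = -(-16)*(-2 - 5)*(-958) + 11 = -(-16)*(-7)*(-958) + 11 = -8*14*(-958) + 11 = -112*(-958) + 11 = 107296 + 11 = 107307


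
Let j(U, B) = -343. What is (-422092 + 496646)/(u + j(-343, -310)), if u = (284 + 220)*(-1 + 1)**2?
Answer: -74554/343 ≈ -217.36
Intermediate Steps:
u = 0 (u = 504*0**2 = 504*0 = 0)
(-422092 + 496646)/(u + j(-343, -310)) = (-422092 + 496646)/(0 - 343) = 74554/(-343) = 74554*(-1/343) = -74554/343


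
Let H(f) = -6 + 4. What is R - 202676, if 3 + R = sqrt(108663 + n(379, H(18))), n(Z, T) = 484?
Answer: -202679 + sqrt(109147) ≈ -2.0235e+5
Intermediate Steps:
H(f) = -2
R = -3 + sqrt(109147) (R = -3 + sqrt(108663 + 484) = -3 + sqrt(109147) ≈ 327.37)
R - 202676 = (-3 + sqrt(109147)) - 202676 = -202679 + sqrt(109147)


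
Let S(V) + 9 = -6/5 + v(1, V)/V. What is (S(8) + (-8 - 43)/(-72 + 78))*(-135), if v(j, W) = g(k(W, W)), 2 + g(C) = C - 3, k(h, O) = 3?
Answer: 10233/4 ≈ 2558.3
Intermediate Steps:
g(C) = -5 + C (g(C) = -2 + (C - 3) = -2 + (-3 + C) = -5 + C)
v(j, W) = -2 (v(j, W) = -5 + 3 = -2)
S(V) = -51/5 - 2/V (S(V) = -9 + (-6/5 - 2/V) = -51/5 - 2/V)
(S(8) + (-8 - 43)/(-72 + 78))*(-135) = ((-51/5 - 2/8) + (-8 - 43)/(-72 + 78))*(-135) = ((-51/5 - 2*1/8) - 51/6)*(-135) = ((-51/5 - 1/4) - 51*1/6)*(-135) = (-209/20 - 17/2)*(-135) = -379/20*(-135) = 10233/4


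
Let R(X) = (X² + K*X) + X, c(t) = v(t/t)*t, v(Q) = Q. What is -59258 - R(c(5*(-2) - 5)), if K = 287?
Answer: -55163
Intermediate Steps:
c(t) = t (c(t) = (t/t)*t = 1*t = t)
R(X) = X² + 288*X (R(X) = (X² + 287*X) + X = X² + 288*X)
-59258 - R(c(5*(-2) - 5)) = -59258 - (5*(-2) - 5)*(288 + (5*(-2) - 5)) = -59258 - (-10 - 5)*(288 + (-10 - 5)) = -59258 - (-15)*(288 - 15) = -59258 - (-15)*273 = -59258 - 1*(-4095) = -59258 + 4095 = -55163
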